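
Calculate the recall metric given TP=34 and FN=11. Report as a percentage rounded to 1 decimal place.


Recall = TP / (TP + FN) * 100
= 34 / (34 + 11)
= 34 / 45
= 0.7556
= 75.6%

75.6


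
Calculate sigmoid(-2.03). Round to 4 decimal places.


sigmoid(z) = 1 / (1 + exp(-z))
exp(-(-2.03)) = exp(2.03) = 7.6141
1 + 7.6141 = 8.6141
1 / 8.6141 = 0.1161

0.1161


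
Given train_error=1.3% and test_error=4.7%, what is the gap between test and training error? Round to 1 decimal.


Generalization gap = test_error - train_error
= 4.7 - 1.3
= 3.4%
A moderate gap.

3.4


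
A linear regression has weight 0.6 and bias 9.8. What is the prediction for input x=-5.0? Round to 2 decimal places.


y = 0.6 * -5.0 + (9.8)
= -3.0 + (9.8)
= 6.80

6.80


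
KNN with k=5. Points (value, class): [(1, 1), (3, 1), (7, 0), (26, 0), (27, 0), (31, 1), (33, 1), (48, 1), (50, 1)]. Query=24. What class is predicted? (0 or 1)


Distances from query 24:
Point 26 (class 0): distance = 2
Point 27 (class 0): distance = 3
Point 31 (class 1): distance = 7
Point 33 (class 1): distance = 9
Point 7 (class 0): distance = 17
K=5 nearest neighbors: classes = [0, 0, 1, 1, 0]
Votes for class 1: 2 / 5
Majority vote => class 0

0


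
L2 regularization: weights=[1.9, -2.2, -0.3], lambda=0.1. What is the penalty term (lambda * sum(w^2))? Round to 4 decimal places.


Squaring each weight:
1.9^2 = 3.61
(-2.2)^2 = 4.84
(-0.3)^2 = 0.09
Sum of squares = 8.54
Penalty = 0.1 * 8.54 = 0.8540

0.8540


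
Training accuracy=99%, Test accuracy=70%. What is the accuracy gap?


Gap = train_accuracy - test_accuracy
= 99 - 70
= 29%
This large gap strongly indicates overfitting.

29


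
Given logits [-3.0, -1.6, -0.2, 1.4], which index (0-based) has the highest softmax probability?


Softmax is a monotonic transformation, so it preserves the argmax.
We need to find the index of the maximum logit.
Index 0: -3.0
Index 1: -1.6
Index 2: -0.2
Index 3: 1.4
Maximum logit = 1.4 at index 3

3


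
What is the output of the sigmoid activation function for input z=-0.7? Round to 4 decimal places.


sigmoid(z) = 1 / (1 + exp(-z))
exp(-(-0.7)) = exp(0.7) = 2.0138
1 + 2.0138 = 3.0138
1 / 3.0138 = 0.3318

0.3318


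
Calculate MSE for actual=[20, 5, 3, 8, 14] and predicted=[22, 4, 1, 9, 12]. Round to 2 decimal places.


Differences: [-2, 1, 2, -1, 2]
Squared errors: [4, 1, 4, 1, 4]
Sum of squared errors = 14
MSE = 14 / 5 = 2.80

2.80


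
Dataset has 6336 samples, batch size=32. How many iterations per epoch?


Iterations per epoch = dataset_size / batch_size
= 6336 / 32
= 198

198


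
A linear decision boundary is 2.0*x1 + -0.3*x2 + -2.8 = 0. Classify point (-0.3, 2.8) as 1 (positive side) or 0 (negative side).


Compute 2.0 * -0.3 + -0.3 * 2.8 + -2.8
= -0.6 + -0.84 + -2.8
= -4.24
Since -4.24 < 0, the point is on the negative side.

0


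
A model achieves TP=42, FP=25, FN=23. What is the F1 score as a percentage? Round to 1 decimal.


Precision = TP / (TP + FP) = 42 / 67 = 0.6269
Recall = TP / (TP + FN) = 42 / 65 = 0.6462
F1 = 2 * P * R / (P + R)
= 2 * 0.6269 * 0.6462 / (0.6269 + 0.6462)
= 0.8101 / 1.273
= 0.6364
As percentage: 63.6%

63.6


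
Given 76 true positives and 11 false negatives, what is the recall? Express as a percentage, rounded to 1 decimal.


Recall = TP / (TP + FN) * 100
= 76 / (76 + 11)
= 76 / 87
= 0.8736
= 87.4%

87.4


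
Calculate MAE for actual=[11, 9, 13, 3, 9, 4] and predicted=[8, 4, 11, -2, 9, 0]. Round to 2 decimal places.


Absolute errors: [3, 5, 2, 5, 0, 4]
Sum of absolute errors = 19
MAE = 19 / 6 = 3.17

3.17


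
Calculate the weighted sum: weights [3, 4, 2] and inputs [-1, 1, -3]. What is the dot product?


Element-wise products:
3 * -1 = -3
4 * 1 = 4
2 * -3 = -6
Sum = -3 + 4 + -6
= -5

-5


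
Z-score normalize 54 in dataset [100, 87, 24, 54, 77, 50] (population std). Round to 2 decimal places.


Mean = (100 + 87 + 24 + 54 + 77 + 50) / 6 = 65.3333
Variance = sum((x_i - mean)^2) / n = 646.5556
Std = sqrt(646.5556) = 25.4275
Z = (x - mean) / std
= (54 - 65.3333) / 25.4275
= -11.3333 / 25.4275
= -0.45

-0.45


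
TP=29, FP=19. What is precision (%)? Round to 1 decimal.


Precision = TP / (TP + FP) * 100
= 29 / (29 + 19)
= 29 / 48
= 0.6042
= 60.4%

60.4


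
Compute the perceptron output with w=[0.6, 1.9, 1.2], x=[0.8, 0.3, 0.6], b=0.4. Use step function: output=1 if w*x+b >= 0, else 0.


z = w . x + b
= 0.6*0.8 + 1.9*0.3 + 1.2*0.6 + 0.4
= 0.48 + 0.57 + 0.72 + 0.4
= 1.77 + 0.4
= 2.17
Since z = 2.17 >= 0, output = 1

1


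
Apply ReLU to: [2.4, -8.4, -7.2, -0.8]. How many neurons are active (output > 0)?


ReLU(x) = max(0, x) for each element:
ReLU(2.4) = 2.4
ReLU(-8.4) = 0
ReLU(-7.2) = 0
ReLU(-0.8) = 0
Active neurons (>0): 1

1


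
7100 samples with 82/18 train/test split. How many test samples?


Train samples = 7100 * 82% = 5822
Test samples = 7100 - 5822
= 1278

1278


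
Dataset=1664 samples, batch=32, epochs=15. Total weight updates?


Iterations per epoch = 1664 / 32 = 52
Total updates = iterations_per_epoch * epochs
= 52 * 15
= 780

780


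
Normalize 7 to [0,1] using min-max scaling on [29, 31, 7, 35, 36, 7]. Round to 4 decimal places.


Min = 7, Max = 36
Range = 36 - 7 = 29
Scaled = (x - min) / (max - min)
= (7 - 7) / 29
= 0 / 29
= 0.0000

0.0000


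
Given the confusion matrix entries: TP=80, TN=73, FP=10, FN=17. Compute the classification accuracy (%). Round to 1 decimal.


Accuracy = (TP + TN) / (TP + TN + FP + FN) * 100
= (80 + 73) / (80 + 73 + 10 + 17)
= 153 / 180
= 0.85
= 85.0%

85.0


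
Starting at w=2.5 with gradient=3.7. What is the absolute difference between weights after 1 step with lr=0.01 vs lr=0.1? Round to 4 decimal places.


With lr=0.01: w_new = 2.5 - 0.01 * 3.7 = 2.463
With lr=0.1: w_new = 2.5 - 0.1 * 3.7 = 2.13
Absolute difference = |2.463 - 2.13|
= 0.3330

0.3330


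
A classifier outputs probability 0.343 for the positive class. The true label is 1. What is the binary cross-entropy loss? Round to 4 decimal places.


For y=1: Loss = -log(p)
= -log(0.343)
= -(-1.07)
= 1.0700

1.0700


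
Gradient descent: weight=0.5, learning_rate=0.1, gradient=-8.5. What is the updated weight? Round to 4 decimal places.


w_new = w_old - lr * gradient
= 0.5 - 0.1 * -8.5
= 0.5 - (-0.85)
= 1.3500

1.3500


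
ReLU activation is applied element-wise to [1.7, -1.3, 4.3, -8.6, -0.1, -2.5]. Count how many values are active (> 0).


ReLU(x) = max(0, x) for each element:
ReLU(1.7) = 1.7
ReLU(-1.3) = 0
ReLU(4.3) = 4.3
ReLU(-8.6) = 0
ReLU(-0.1) = 0
ReLU(-2.5) = 0
Active neurons (>0): 2

2


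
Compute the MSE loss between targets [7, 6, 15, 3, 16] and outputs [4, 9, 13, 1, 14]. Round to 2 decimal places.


Differences: [3, -3, 2, 2, 2]
Squared errors: [9, 9, 4, 4, 4]
Sum of squared errors = 30
MSE = 30 / 5 = 6.00

6.00


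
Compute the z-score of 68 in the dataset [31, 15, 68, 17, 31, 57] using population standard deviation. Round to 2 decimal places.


Mean = (31 + 15 + 68 + 17 + 31 + 57) / 6 = 36.5
Variance = sum((x_i - mean)^2) / n = 385.9167
Std = sqrt(385.9167) = 19.6448
Z = (x - mean) / std
= (68 - 36.5) / 19.6448
= 31.5 / 19.6448
= 1.60

1.60


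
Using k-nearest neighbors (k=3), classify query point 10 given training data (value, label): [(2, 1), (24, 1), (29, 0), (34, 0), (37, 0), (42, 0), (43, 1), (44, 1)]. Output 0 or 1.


Distances from query 10:
Point 2 (class 1): distance = 8
Point 24 (class 1): distance = 14
Point 29 (class 0): distance = 19
K=3 nearest neighbors: classes = [1, 1, 0]
Votes for class 1: 2 / 3
Majority vote => class 1

1


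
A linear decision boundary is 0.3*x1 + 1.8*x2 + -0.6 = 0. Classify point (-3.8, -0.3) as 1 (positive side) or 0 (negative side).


Compute 0.3 * -3.8 + 1.8 * -0.3 + -0.6
= -1.14 + -0.54 + -0.6
= -2.28
Since -2.28 < 0, the point is on the negative side.

0


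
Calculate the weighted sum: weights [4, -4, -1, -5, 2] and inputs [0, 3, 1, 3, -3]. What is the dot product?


Element-wise products:
4 * 0 = 0
-4 * 3 = -12
-1 * 1 = -1
-5 * 3 = -15
2 * -3 = -6
Sum = 0 + -12 + -1 + -15 + -6
= -34

-34


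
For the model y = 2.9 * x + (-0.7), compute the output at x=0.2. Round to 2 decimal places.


y = 2.9 * 0.2 + (-0.7)
= 0.58 + (-0.7)
= -0.12

-0.12


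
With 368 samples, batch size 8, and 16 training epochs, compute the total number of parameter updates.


Iterations per epoch = 368 / 8 = 46
Total updates = iterations_per_epoch * epochs
= 46 * 16
= 736

736


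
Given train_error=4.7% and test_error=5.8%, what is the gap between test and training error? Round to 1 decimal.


Generalization gap = test_error - train_error
= 5.8 - 4.7
= 1.1%
A small gap suggests good generalization.

1.1


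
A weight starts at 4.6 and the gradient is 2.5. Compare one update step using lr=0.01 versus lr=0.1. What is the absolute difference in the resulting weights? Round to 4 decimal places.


With lr=0.01: w_new = 4.6 - 0.01 * 2.5 = 4.575
With lr=0.1: w_new = 4.6 - 0.1 * 2.5 = 4.35
Absolute difference = |4.575 - 4.35|
= 0.2250

0.2250


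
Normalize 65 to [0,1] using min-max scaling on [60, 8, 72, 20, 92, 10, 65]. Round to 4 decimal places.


Min = 8, Max = 92
Range = 92 - 8 = 84
Scaled = (x - min) / (max - min)
= (65 - 8) / 84
= 57 / 84
= 0.6786

0.6786


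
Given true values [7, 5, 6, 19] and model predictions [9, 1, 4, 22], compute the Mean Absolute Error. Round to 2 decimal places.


Absolute errors: [2, 4, 2, 3]
Sum of absolute errors = 11
MAE = 11 / 4 = 2.75

2.75


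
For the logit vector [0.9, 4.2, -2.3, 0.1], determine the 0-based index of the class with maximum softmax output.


Softmax is a monotonic transformation, so it preserves the argmax.
We need to find the index of the maximum logit.
Index 0: 0.9
Index 1: 4.2
Index 2: -2.3
Index 3: 0.1
Maximum logit = 4.2 at index 1

1


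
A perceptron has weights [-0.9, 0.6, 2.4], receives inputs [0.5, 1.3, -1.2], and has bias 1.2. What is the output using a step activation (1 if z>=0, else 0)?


z = w . x + b
= -0.9*0.5 + 0.6*1.3 + 2.4*-1.2 + 1.2
= -0.45 + 0.78 + -2.88 + 1.2
= -2.55 + 1.2
= -1.35
Since z = -1.35 < 0, output = 0

0


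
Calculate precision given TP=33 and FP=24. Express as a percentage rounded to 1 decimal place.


Precision = TP / (TP + FP) * 100
= 33 / (33 + 24)
= 33 / 57
= 0.5789
= 57.9%

57.9


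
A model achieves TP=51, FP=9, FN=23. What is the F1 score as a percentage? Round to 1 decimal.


Precision = TP / (TP + FP) = 51 / 60 = 0.85
Recall = TP / (TP + FN) = 51 / 74 = 0.6892
F1 = 2 * P * R / (P + R)
= 2 * 0.85 * 0.6892 / (0.85 + 0.6892)
= 1.1716 / 1.5392
= 0.7612
As percentage: 76.1%

76.1


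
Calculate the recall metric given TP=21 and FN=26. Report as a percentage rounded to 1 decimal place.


Recall = TP / (TP + FN) * 100
= 21 / (21 + 26)
= 21 / 47
= 0.4468
= 44.7%

44.7


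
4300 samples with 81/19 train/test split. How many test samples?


Train samples = 4300 * 81% = 3483
Test samples = 4300 - 3483
= 817

817


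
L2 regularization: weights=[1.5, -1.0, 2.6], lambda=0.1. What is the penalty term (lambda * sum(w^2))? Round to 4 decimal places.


Squaring each weight:
1.5^2 = 2.25
(-1.0)^2 = 1.0
2.6^2 = 6.76
Sum of squares = 10.01
Penalty = 0.1 * 10.01 = 1.0010

1.0010


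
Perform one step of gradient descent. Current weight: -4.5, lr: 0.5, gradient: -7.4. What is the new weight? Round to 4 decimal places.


w_new = w_old - lr * gradient
= -4.5 - 0.5 * -7.4
= -4.5 - (-3.7)
= -0.8000

-0.8000


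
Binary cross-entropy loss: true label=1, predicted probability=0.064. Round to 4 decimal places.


For y=1: Loss = -log(p)
= -log(0.064)
= -(-2.7489)
= 2.7489

2.7489


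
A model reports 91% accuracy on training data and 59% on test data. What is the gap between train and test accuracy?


Gap = train_accuracy - test_accuracy
= 91 - 59
= 32%
This large gap strongly indicates overfitting.

32


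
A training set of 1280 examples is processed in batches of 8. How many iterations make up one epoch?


Iterations per epoch = dataset_size / batch_size
= 1280 / 8
= 160

160


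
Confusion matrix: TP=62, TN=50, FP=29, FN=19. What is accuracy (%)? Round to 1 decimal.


Accuracy = (TP + TN) / (TP + TN + FP + FN) * 100
= (62 + 50) / (62 + 50 + 29 + 19)
= 112 / 160
= 0.7
= 70.0%

70.0


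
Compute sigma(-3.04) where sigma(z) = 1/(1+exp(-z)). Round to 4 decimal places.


sigmoid(z) = 1 / (1 + exp(-z))
exp(-(-3.04)) = exp(3.04) = 20.9052
1 + 20.9052 = 21.9052
1 / 21.9052 = 0.0457

0.0457


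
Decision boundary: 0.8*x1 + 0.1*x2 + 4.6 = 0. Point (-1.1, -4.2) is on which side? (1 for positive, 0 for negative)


Compute 0.8 * -1.1 + 0.1 * -4.2 + 4.6
= -0.88 + -0.42 + 4.6
= 3.3
Since 3.3 >= 0, the point is on the positive side.

1


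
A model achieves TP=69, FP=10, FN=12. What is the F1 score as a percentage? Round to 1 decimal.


Precision = TP / (TP + FP) = 69 / 79 = 0.8734
Recall = TP / (TP + FN) = 69 / 81 = 0.8519
F1 = 2 * P * R / (P + R)
= 2 * 0.8734 * 0.8519 / (0.8734 + 0.8519)
= 1.488 / 1.7253
= 0.8625
As percentage: 86.3%

86.3


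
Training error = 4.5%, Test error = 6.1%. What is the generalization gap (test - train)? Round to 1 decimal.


Generalization gap = test_error - train_error
= 6.1 - 4.5
= 1.6%
A small gap suggests good generalization.

1.6


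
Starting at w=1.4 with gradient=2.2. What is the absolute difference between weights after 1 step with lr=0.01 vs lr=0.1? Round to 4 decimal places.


With lr=0.01: w_new = 1.4 - 0.01 * 2.2 = 1.378
With lr=0.1: w_new = 1.4 - 0.1 * 2.2 = 1.18
Absolute difference = |1.378 - 1.18|
= 0.1980

0.1980


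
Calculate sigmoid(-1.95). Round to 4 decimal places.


sigmoid(z) = 1 / (1 + exp(-z))
exp(-(-1.95)) = exp(1.95) = 7.0287
1 + 7.0287 = 8.0287
1 / 8.0287 = 0.1246

0.1246


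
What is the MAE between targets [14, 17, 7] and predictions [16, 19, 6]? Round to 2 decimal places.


Absolute errors: [2, 2, 1]
Sum of absolute errors = 5
MAE = 5 / 3 = 1.67

1.67


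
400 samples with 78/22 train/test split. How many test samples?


Train samples = 400 * 78% = 312
Test samples = 400 - 312
= 88

88


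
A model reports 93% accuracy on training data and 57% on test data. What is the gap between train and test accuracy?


Gap = train_accuracy - test_accuracy
= 93 - 57
= 36%
This large gap strongly indicates overfitting.

36


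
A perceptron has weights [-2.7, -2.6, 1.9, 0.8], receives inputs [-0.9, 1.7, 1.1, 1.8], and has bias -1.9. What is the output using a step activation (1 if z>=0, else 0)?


z = w . x + b
= -2.7*-0.9 + -2.6*1.7 + 1.9*1.1 + 0.8*1.8 + -1.9
= 2.43 + -4.42 + 2.09 + 1.44 + -1.9
= 1.54 + -1.9
= -0.36
Since z = -0.36 < 0, output = 0

0


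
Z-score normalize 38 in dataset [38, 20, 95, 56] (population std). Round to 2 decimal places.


Mean = (38 + 20 + 95 + 56) / 4 = 52.25
Variance = sum((x_i - mean)^2) / n = 771.1875
Std = sqrt(771.1875) = 27.7703
Z = (x - mean) / std
= (38 - 52.25) / 27.7703
= -14.25 / 27.7703
= -0.51

-0.51


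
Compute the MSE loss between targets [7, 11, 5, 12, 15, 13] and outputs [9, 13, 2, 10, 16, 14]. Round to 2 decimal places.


Differences: [-2, -2, 3, 2, -1, -1]
Squared errors: [4, 4, 9, 4, 1, 1]
Sum of squared errors = 23
MSE = 23 / 6 = 3.83

3.83


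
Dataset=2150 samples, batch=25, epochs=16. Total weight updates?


Iterations per epoch = 2150 / 25 = 86
Total updates = iterations_per_epoch * epochs
= 86 * 16
= 1376

1376


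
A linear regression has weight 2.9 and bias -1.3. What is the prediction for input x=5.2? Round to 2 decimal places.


y = 2.9 * 5.2 + (-1.3)
= 15.08 + (-1.3)
= 13.78

13.78


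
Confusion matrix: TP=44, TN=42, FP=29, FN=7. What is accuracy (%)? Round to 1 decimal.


Accuracy = (TP + TN) / (TP + TN + FP + FN) * 100
= (44 + 42) / (44 + 42 + 29 + 7)
= 86 / 122
= 0.7049
= 70.5%

70.5


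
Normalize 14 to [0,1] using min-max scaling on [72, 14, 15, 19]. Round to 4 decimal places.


Min = 14, Max = 72
Range = 72 - 14 = 58
Scaled = (x - min) / (max - min)
= (14 - 14) / 58
= 0 / 58
= 0.0000

0.0000


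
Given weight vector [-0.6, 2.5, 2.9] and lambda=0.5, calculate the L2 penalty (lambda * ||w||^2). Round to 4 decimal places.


Squaring each weight:
(-0.6)^2 = 0.36
2.5^2 = 6.25
2.9^2 = 8.41
Sum of squares = 15.02
Penalty = 0.5 * 15.02 = 7.5100

7.5100


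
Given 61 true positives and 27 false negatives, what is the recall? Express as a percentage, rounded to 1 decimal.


Recall = TP / (TP + FN) * 100
= 61 / (61 + 27)
= 61 / 88
= 0.6932
= 69.3%

69.3


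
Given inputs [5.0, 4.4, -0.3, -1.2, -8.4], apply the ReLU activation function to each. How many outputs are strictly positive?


ReLU(x) = max(0, x) for each element:
ReLU(5.0) = 5.0
ReLU(4.4) = 4.4
ReLU(-0.3) = 0
ReLU(-1.2) = 0
ReLU(-8.4) = 0
Active neurons (>0): 2

2


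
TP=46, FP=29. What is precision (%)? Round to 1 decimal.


Precision = TP / (TP + FP) * 100
= 46 / (46 + 29)
= 46 / 75
= 0.6133
= 61.3%

61.3


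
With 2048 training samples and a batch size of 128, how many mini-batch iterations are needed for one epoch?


Iterations per epoch = dataset_size / batch_size
= 2048 / 128
= 16

16


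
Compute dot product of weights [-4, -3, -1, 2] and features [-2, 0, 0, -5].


Element-wise products:
-4 * -2 = 8
-3 * 0 = 0
-1 * 0 = 0
2 * -5 = -10
Sum = 8 + 0 + 0 + -10
= -2

-2


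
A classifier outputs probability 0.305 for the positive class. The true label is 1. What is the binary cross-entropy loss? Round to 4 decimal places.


For y=1: Loss = -log(p)
= -log(0.305)
= -(-1.1874)
= 1.1874

1.1874


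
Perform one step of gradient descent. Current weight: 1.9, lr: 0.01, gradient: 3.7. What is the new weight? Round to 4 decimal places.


w_new = w_old - lr * gradient
= 1.9 - 0.01 * 3.7
= 1.9 - (0.037)
= 1.8630

1.8630


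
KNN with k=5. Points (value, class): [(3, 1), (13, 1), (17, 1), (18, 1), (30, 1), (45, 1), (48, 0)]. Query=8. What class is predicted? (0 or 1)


Distances from query 8:
Point 3 (class 1): distance = 5
Point 13 (class 1): distance = 5
Point 17 (class 1): distance = 9
Point 18 (class 1): distance = 10
Point 30 (class 1): distance = 22
K=5 nearest neighbors: classes = [1, 1, 1, 1, 1]
Votes for class 1: 5 / 5
Majority vote => class 1

1


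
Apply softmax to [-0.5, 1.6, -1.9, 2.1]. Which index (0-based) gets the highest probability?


Softmax is a monotonic transformation, so it preserves the argmax.
We need to find the index of the maximum logit.
Index 0: -0.5
Index 1: 1.6
Index 2: -1.9
Index 3: 2.1
Maximum logit = 2.1 at index 3

3


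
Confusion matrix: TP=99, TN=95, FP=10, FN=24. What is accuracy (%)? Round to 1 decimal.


Accuracy = (TP + TN) / (TP + TN + FP + FN) * 100
= (99 + 95) / (99 + 95 + 10 + 24)
= 194 / 228
= 0.8509
= 85.1%

85.1


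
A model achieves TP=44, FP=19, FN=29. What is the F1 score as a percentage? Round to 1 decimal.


Precision = TP / (TP + FP) = 44 / 63 = 0.6984
Recall = TP / (TP + FN) = 44 / 73 = 0.6027
F1 = 2 * P * R / (P + R)
= 2 * 0.6984 * 0.6027 / (0.6984 + 0.6027)
= 0.8419 / 1.3012
= 0.6471
As percentage: 64.7%

64.7


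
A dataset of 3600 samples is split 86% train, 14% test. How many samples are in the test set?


Train samples = 3600 * 86% = 3096
Test samples = 3600 - 3096
= 504

504


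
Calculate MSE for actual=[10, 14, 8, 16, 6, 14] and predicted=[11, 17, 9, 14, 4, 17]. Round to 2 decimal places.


Differences: [-1, -3, -1, 2, 2, -3]
Squared errors: [1, 9, 1, 4, 4, 9]
Sum of squared errors = 28
MSE = 28 / 6 = 4.67

4.67


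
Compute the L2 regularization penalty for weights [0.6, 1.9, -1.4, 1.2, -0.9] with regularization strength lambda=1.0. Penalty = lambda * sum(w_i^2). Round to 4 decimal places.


Squaring each weight:
0.6^2 = 0.36
1.9^2 = 3.61
(-1.4)^2 = 1.96
1.2^2 = 1.44
(-0.9)^2 = 0.81
Sum of squares = 8.18
Penalty = 1.0 * 8.18 = 8.1800

8.1800


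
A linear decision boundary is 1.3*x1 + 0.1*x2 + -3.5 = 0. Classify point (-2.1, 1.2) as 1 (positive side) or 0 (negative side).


Compute 1.3 * -2.1 + 0.1 * 1.2 + -3.5
= -2.73 + 0.12 + -3.5
= -6.11
Since -6.11 < 0, the point is on the negative side.

0


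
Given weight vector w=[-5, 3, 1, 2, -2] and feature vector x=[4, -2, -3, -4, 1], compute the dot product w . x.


Element-wise products:
-5 * 4 = -20
3 * -2 = -6
1 * -3 = -3
2 * -4 = -8
-2 * 1 = -2
Sum = -20 + -6 + -3 + -8 + -2
= -39

-39


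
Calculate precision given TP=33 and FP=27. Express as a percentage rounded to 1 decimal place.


Precision = TP / (TP + FP) * 100
= 33 / (33 + 27)
= 33 / 60
= 0.55
= 55.0%

55.0


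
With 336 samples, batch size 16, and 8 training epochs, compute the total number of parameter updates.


Iterations per epoch = 336 / 16 = 21
Total updates = iterations_per_epoch * epochs
= 21 * 8
= 168

168


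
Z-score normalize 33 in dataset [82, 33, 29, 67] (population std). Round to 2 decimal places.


Mean = (82 + 33 + 29 + 67) / 4 = 52.75
Variance = sum((x_i - mean)^2) / n = 503.1875
Std = sqrt(503.1875) = 22.4318
Z = (x - mean) / std
= (33 - 52.75) / 22.4318
= -19.75 / 22.4318
= -0.88

-0.88


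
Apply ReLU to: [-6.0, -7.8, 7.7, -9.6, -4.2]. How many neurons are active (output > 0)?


ReLU(x) = max(0, x) for each element:
ReLU(-6.0) = 0
ReLU(-7.8) = 0
ReLU(7.7) = 7.7
ReLU(-9.6) = 0
ReLU(-4.2) = 0
Active neurons (>0): 1

1


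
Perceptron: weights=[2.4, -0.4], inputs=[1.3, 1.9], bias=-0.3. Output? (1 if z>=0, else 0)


z = w . x + b
= 2.4*1.3 + -0.4*1.9 + -0.3
= 3.12 + -0.76 + -0.3
= 2.36 + -0.3
= 2.06
Since z = 2.06 >= 0, output = 1

1


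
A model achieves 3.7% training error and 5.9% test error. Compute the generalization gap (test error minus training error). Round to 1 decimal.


Generalization gap = test_error - train_error
= 5.9 - 3.7
= 2.2%
A moderate gap.

2.2


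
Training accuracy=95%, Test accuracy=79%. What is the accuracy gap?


Gap = train_accuracy - test_accuracy
= 95 - 79
= 16%
This gap suggests the model is overfitting.

16


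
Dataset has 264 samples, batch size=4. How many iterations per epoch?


Iterations per epoch = dataset_size / batch_size
= 264 / 4
= 66

66


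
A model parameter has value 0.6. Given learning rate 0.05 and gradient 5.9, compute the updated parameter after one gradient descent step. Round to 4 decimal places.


w_new = w_old - lr * gradient
= 0.6 - 0.05 * 5.9
= 0.6 - (0.295)
= 0.3050

0.3050


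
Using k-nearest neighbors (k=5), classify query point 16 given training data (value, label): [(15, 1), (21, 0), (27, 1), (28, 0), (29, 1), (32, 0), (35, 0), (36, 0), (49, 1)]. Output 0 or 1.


Distances from query 16:
Point 15 (class 1): distance = 1
Point 21 (class 0): distance = 5
Point 27 (class 1): distance = 11
Point 28 (class 0): distance = 12
Point 29 (class 1): distance = 13
K=5 nearest neighbors: classes = [1, 0, 1, 0, 1]
Votes for class 1: 3 / 5
Majority vote => class 1

1


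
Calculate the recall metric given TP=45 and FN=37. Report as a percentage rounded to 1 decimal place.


Recall = TP / (TP + FN) * 100
= 45 / (45 + 37)
= 45 / 82
= 0.5488
= 54.9%

54.9


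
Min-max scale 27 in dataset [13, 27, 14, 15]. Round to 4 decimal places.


Min = 13, Max = 27
Range = 27 - 13 = 14
Scaled = (x - min) / (max - min)
= (27 - 13) / 14
= 14 / 14
= 1.0000

1.0000


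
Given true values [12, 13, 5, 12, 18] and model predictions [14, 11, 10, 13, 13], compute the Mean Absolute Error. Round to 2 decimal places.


Absolute errors: [2, 2, 5, 1, 5]
Sum of absolute errors = 15
MAE = 15 / 5 = 3.00

3.00


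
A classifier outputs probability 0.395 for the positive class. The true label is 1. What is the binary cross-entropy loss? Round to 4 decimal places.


For y=1: Loss = -log(p)
= -log(0.395)
= -(-0.9289)
= 0.9289

0.9289


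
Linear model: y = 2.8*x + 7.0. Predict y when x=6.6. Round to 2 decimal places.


y = 2.8 * 6.6 + (7.0)
= 18.48 + (7.0)
= 25.48

25.48


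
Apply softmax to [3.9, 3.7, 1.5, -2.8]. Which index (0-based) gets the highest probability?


Softmax is a monotonic transformation, so it preserves the argmax.
We need to find the index of the maximum logit.
Index 0: 3.9
Index 1: 3.7
Index 2: 1.5
Index 3: -2.8
Maximum logit = 3.9 at index 0

0


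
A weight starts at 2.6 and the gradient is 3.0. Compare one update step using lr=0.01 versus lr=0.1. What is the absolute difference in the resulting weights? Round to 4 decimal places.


With lr=0.01: w_new = 2.6 - 0.01 * 3.0 = 2.57
With lr=0.1: w_new = 2.6 - 0.1 * 3.0 = 2.3
Absolute difference = |2.57 - 2.3|
= 0.2700

0.2700


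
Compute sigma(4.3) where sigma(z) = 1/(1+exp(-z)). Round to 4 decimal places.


sigmoid(z) = 1 / (1 + exp(-z))
exp(-(4.3)) = exp(-4.3) = 0.0136
1 + 0.0136 = 1.0136
1 / 1.0136 = 0.9866

0.9866


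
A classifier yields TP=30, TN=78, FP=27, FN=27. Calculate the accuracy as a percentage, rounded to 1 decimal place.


Accuracy = (TP + TN) / (TP + TN + FP + FN) * 100
= (30 + 78) / (30 + 78 + 27 + 27)
= 108 / 162
= 0.6667
= 66.7%

66.7


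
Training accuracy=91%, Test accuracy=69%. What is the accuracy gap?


Gap = train_accuracy - test_accuracy
= 91 - 69
= 22%
This large gap strongly indicates overfitting.

22


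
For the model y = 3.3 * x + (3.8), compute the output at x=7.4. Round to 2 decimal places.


y = 3.3 * 7.4 + (3.8)
= 24.42 + (3.8)
= 28.22

28.22


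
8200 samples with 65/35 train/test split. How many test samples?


Train samples = 8200 * 65% = 5330
Test samples = 8200 - 5330
= 2870

2870


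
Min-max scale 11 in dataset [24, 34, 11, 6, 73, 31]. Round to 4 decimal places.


Min = 6, Max = 73
Range = 73 - 6 = 67
Scaled = (x - min) / (max - min)
= (11 - 6) / 67
= 5 / 67
= 0.0746

0.0746


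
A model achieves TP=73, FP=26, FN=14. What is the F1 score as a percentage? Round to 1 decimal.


Precision = TP / (TP + FP) = 73 / 99 = 0.7374
Recall = TP / (TP + FN) = 73 / 87 = 0.8391
F1 = 2 * P * R / (P + R)
= 2 * 0.7374 * 0.8391 / (0.7374 + 0.8391)
= 1.2374 / 1.5765
= 0.7849
As percentage: 78.5%

78.5


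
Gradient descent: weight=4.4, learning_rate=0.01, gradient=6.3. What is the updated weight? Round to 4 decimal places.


w_new = w_old - lr * gradient
= 4.4 - 0.01 * 6.3
= 4.4 - (0.063)
= 4.3370

4.3370


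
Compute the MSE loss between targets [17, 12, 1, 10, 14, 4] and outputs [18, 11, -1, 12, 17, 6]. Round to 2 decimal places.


Differences: [-1, 1, 2, -2, -3, -2]
Squared errors: [1, 1, 4, 4, 9, 4]
Sum of squared errors = 23
MSE = 23 / 6 = 3.83

3.83


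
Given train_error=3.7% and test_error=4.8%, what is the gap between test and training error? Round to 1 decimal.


Generalization gap = test_error - train_error
= 4.8 - 3.7
= 1.1%
A small gap suggests good generalization.

1.1


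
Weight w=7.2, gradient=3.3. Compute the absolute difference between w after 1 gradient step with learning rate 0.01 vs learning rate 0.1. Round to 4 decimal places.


With lr=0.01: w_new = 7.2 - 0.01 * 3.3 = 7.167
With lr=0.1: w_new = 7.2 - 0.1 * 3.3 = 6.87
Absolute difference = |7.167 - 6.87|
= 0.2970

0.2970


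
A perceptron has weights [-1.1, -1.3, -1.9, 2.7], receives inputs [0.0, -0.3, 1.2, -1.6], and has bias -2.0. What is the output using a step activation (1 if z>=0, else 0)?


z = w . x + b
= -1.1*0.0 + -1.3*-0.3 + -1.9*1.2 + 2.7*-1.6 + -2.0
= -0.0 + 0.39 + -2.28 + -4.32 + -2.0
= -6.21 + -2.0
= -8.21
Since z = -8.21 < 0, output = 0

0


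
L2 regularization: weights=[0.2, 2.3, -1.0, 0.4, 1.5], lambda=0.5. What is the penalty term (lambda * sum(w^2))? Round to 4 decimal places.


Squaring each weight:
0.2^2 = 0.04
2.3^2 = 5.29
(-1.0)^2 = 1.0
0.4^2 = 0.16
1.5^2 = 2.25
Sum of squares = 8.74
Penalty = 0.5 * 8.74 = 4.3700

4.3700


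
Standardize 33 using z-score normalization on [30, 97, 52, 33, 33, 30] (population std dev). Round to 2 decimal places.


Mean = (30 + 97 + 52 + 33 + 33 + 30) / 6 = 45.8333
Variance = sum((x_i - mean)^2) / n = 581.1389
Std = sqrt(581.1389) = 24.1068
Z = (x - mean) / std
= (33 - 45.8333) / 24.1068
= -12.8333 / 24.1068
= -0.53

-0.53


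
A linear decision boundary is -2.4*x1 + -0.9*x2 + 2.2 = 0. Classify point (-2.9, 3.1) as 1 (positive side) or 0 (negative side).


Compute -2.4 * -2.9 + -0.9 * 3.1 + 2.2
= 6.96 + -2.79 + 2.2
= 6.37
Since 6.37 >= 0, the point is on the positive side.

1


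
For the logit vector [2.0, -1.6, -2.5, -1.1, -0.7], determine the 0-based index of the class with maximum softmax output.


Softmax is a monotonic transformation, so it preserves the argmax.
We need to find the index of the maximum logit.
Index 0: 2.0
Index 1: -1.6
Index 2: -2.5
Index 3: -1.1
Index 4: -0.7
Maximum logit = 2.0 at index 0

0


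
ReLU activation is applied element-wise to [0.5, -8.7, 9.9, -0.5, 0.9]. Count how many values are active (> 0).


ReLU(x) = max(0, x) for each element:
ReLU(0.5) = 0.5
ReLU(-8.7) = 0
ReLU(9.9) = 9.9
ReLU(-0.5) = 0
ReLU(0.9) = 0.9
Active neurons (>0): 3

3


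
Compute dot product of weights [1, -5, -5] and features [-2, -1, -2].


Element-wise products:
1 * -2 = -2
-5 * -1 = 5
-5 * -2 = 10
Sum = -2 + 5 + 10
= 13

13


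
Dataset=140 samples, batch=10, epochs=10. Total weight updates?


Iterations per epoch = 140 / 10 = 14
Total updates = iterations_per_epoch * epochs
= 14 * 10
= 140

140


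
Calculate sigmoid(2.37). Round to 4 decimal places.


sigmoid(z) = 1 / (1 + exp(-z))
exp(-(2.37)) = exp(-2.37) = 0.0935
1 + 0.0935 = 1.0935
1 / 1.0935 = 0.9145

0.9145


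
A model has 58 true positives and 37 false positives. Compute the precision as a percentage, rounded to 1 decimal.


Precision = TP / (TP + FP) * 100
= 58 / (58 + 37)
= 58 / 95
= 0.6105
= 61.1%

61.1


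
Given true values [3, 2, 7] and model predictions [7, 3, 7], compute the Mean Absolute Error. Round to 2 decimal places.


Absolute errors: [4, 1, 0]
Sum of absolute errors = 5
MAE = 5 / 3 = 1.67

1.67


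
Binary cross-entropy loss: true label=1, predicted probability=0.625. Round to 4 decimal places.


For y=1: Loss = -log(p)
= -log(0.625)
= -(-0.47)
= 0.4700

0.4700


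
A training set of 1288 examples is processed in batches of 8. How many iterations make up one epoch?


Iterations per epoch = dataset_size / batch_size
= 1288 / 8
= 161

161


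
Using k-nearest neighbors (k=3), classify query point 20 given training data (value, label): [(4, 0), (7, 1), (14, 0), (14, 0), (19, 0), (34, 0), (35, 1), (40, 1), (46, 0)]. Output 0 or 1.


Distances from query 20:
Point 19 (class 0): distance = 1
Point 14 (class 0): distance = 6
Point 14 (class 0): distance = 6
K=3 nearest neighbors: classes = [0, 0, 0]
Votes for class 1: 0 / 3
Majority vote => class 0

0


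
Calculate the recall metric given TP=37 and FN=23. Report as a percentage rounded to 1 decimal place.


Recall = TP / (TP + FN) * 100
= 37 / (37 + 23)
= 37 / 60
= 0.6167
= 61.7%

61.7


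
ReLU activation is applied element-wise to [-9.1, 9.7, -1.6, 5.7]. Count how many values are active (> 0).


ReLU(x) = max(0, x) for each element:
ReLU(-9.1) = 0
ReLU(9.7) = 9.7
ReLU(-1.6) = 0
ReLU(5.7) = 5.7
Active neurons (>0): 2

2


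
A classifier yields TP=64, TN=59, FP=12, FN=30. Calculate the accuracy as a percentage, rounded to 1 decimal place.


Accuracy = (TP + TN) / (TP + TN + FP + FN) * 100
= (64 + 59) / (64 + 59 + 12 + 30)
= 123 / 165
= 0.7455
= 74.5%

74.5


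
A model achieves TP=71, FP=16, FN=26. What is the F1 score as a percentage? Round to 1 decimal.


Precision = TP / (TP + FP) = 71 / 87 = 0.8161
Recall = TP / (TP + FN) = 71 / 97 = 0.732
F1 = 2 * P * R / (P + R)
= 2 * 0.8161 * 0.732 / (0.8161 + 0.732)
= 1.1947 / 1.5481
= 0.7717
As percentage: 77.2%

77.2


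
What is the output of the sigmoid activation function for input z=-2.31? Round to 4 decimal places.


sigmoid(z) = 1 / (1 + exp(-z))
exp(-(-2.31)) = exp(2.31) = 10.0744
1 + 10.0744 = 11.0744
1 / 11.0744 = 0.0903

0.0903


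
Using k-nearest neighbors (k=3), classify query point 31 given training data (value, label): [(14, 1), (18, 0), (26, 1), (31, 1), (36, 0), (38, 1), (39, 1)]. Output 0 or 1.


Distances from query 31:
Point 31 (class 1): distance = 0
Point 36 (class 0): distance = 5
Point 26 (class 1): distance = 5
K=3 nearest neighbors: classes = [1, 0, 1]
Votes for class 1: 2 / 3
Majority vote => class 1

1


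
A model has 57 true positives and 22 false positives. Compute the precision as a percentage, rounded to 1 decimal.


Precision = TP / (TP + FP) * 100
= 57 / (57 + 22)
= 57 / 79
= 0.7215
= 72.2%

72.2


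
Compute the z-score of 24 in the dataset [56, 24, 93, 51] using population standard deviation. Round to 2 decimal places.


Mean = (56 + 24 + 93 + 51) / 4 = 56.0
Variance = sum((x_i - mean)^2) / n = 604.5
Std = sqrt(604.5) = 24.5866
Z = (x - mean) / std
= (24 - 56.0) / 24.5866
= -32.0 / 24.5866
= -1.30

-1.30


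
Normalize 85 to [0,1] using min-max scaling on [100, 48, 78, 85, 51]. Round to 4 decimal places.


Min = 48, Max = 100
Range = 100 - 48 = 52
Scaled = (x - min) / (max - min)
= (85 - 48) / 52
= 37 / 52
= 0.7115

0.7115


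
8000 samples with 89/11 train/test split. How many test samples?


Train samples = 8000 * 89% = 7120
Test samples = 8000 - 7120
= 880

880


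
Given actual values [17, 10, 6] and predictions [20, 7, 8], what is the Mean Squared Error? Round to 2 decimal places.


Differences: [-3, 3, -2]
Squared errors: [9, 9, 4]
Sum of squared errors = 22
MSE = 22 / 3 = 7.33

7.33


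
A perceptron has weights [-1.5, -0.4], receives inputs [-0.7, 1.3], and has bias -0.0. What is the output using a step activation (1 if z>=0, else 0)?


z = w . x + b
= -1.5*-0.7 + -0.4*1.3 + -0.0
= 1.05 + -0.52 + -0.0
= 0.53 + -0.0
= 0.53
Since z = 0.53 >= 0, output = 1

1


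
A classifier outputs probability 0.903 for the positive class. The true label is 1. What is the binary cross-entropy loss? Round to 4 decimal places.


For y=1: Loss = -log(p)
= -log(0.903)
= -(-0.102)
= 0.1020

0.1020


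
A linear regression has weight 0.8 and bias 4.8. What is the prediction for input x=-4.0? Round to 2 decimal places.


y = 0.8 * -4.0 + (4.8)
= -3.2 + (4.8)
= 1.60

1.60


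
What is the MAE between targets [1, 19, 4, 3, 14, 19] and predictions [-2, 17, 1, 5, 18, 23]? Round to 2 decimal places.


Absolute errors: [3, 2, 3, 2, 4, 4]
Sum of absolute errors = 18
MAE = 18 / 6 = 3.00

3.00


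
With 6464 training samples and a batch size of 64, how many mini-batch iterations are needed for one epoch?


Iterations per epoch = dataset_size / batch_size
= 6464 / 64
= 101

101


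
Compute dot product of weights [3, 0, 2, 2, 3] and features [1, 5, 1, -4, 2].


Element-wise products:
3 * 1 = 3
0 * 5 = 0
2 * 1 = 2
2 * -4 = -8
3 * 2 = 6
Sum = 3 + 0 + 2 + -8 + 6
= 3

3


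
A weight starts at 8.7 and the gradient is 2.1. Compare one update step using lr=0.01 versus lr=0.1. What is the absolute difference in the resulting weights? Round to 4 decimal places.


With lr=0.01: w_new = 8.7 - 0.01 * 2.1 = 8.679
With lr=0.1: w_new = 8.7 - 0.1 * 2.1 = 8.49
Absolute difference = |8.679 - 8.49|
= 0.1890

0.1890


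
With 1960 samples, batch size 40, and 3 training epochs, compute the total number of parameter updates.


Iterations per epoch = 1960 / 40 = 49
Total updates = iterations_per_epoch * epochs
= 49 * 3
= 147

147


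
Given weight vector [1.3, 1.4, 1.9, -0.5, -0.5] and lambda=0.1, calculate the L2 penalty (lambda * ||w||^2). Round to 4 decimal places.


Squaring each weight:
1.3^2 = 1.69
1.4^2 = 1.96
1.9^2 = 3.61
(-0.5)^2 = 0.25
(-0.5)^2 = 0.25
Sum of squares = 7.76
Penalty = 0.1 * 7.76 = 0.7760

0.7760


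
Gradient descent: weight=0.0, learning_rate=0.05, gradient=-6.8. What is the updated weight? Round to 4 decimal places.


w_new = w_old - lr * gradient
= 0.0 - 0.05 * -6.8
= 0.0 - (-0.34)
= 0.3400

0.3400


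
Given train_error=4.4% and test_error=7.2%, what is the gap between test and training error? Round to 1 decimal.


Generalization gap = test_error - train_error
= 7.2 - 4.4
= 2.8%
A moderate gap.

2.8


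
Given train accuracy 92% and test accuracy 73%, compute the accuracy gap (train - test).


Gap = train_accuracy - test_accuracy
= 92 - 73
= 19%
This gap suggests the model is overfitting.

19


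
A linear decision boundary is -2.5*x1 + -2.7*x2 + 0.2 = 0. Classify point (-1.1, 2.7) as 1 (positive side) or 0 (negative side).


Compute -2.5 * -1.1 + -2.7 * 2.7 + 0.2
= 2.75 + -7.29 + 0.2
= -4.34
Since -4.34 < 0, the point is on the negative side.

0


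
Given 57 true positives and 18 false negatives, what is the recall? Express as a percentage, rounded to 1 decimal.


Recall = TP / (TP + FN) * 100
= 57 / (57 + 18)
= 57 / 75
= 0.76
= 76.0%

76.0


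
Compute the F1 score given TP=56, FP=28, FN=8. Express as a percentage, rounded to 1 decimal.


Precision = TP / (TP + FP) = 56 / 84 = 0.6667
Recall = TP / (TP + FN) = 56 / 64 = 0.875
F1 = 2 * P * R / (P + R)
= 2 * 0.6667 * 0.875 / (0.6667 + 0.875)
= 1.1667 / 1.5417
= 0.7568
As percentage: 75.7%

75.7


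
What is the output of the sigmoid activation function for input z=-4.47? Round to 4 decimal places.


sigmoid(z) = 1 / (1 + exp(-z))
exp(-(-4.47)) = exp(4.47) = 87.3567
1 + 87.3567 = 88.3567
1 / 88.3567 = 0.0113

0.0113


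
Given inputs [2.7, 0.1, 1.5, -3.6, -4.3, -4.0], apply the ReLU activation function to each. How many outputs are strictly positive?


ReLU(x) = max(0, x) for each element:
ReLU(2.7) = 2.7
ReLU(0.1) = 0.1
ReLU(1.5) = 1.5
ReLU(-3.6) = 0
ReLU(-4.3) = 0
ReLU(-4.0) = 0
Active neurons (>0): 3

3


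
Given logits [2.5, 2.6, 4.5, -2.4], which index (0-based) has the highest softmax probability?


Softmax is a monotonic transformation, so it preserves the argmax.
We need to find the index of the maximum logit.
Index 0: 2.5
Index 1: 2.6
Index 2: 4.5
Index 3: -2.4
Maximum logit = 4.5 at index 2

2


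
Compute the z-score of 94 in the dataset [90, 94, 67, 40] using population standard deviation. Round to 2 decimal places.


Mean = (90 + 94 + 67 + 40) / 4 = 72.75
Variance = sum((x_i - mean)^2) / n = 463.6875
Std = sqrt(463.6875) = 21.5334
Z = (x - mean) / std
= (94 - 72.75) / 21.5334
= 21.25 / 21.5334
= 0.99

0.99


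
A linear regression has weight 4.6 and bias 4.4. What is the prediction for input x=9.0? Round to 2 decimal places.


y = 4.6 * 9.0 + (4.4)
= 41.4 + (4.4)
= 45.80

45.80


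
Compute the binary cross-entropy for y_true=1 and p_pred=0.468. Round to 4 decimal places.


For y=1: Loss = -log(p)
= -log(0.468)
= -(-0.7593)
= 0.7593

0.7593


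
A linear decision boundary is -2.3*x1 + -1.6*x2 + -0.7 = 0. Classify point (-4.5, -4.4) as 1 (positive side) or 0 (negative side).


Compute -2.3 * -4.5 + -1.6 * -4.4 + -0.7
= 10.35 + 7.04 + -0.7
= 16.69
Since 16.69 >= 0, the point is on the positive side.

1


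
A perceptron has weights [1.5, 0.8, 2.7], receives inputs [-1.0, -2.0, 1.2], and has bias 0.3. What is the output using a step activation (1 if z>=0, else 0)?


z = w . x + b
= 1.5*-1.0 + 0.8*-2.0 + 2.7*1.2 + 0.3
= -1.5 + -1.6 + 3.24 + 0.3
= 0.14 + 0.3
= 0.44
Since z = 0.44 >= 0, output = 1

1


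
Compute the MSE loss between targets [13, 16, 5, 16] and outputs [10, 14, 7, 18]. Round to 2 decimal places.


Differences: [3, 2, -2, -2]
Squared errors: [9, 4, 4, 4]
Sum of squared errors = 21
MSE = 21 / 4 = 5.25

5.25


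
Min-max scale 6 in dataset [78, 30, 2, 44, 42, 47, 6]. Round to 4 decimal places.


Min = 2, Max = 78
Range = 78 - 2 = 76
Scaled = (x - min) / (max - min)
= (6 - 2) / 76
= 4 / 76
= 0.0526

0.0526


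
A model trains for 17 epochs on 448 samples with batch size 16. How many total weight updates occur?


Iterations per epoch = 448 / 16 = 28
Total updates = iterations_per_epoch * epochs
= 28 * 17
= 476

476
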